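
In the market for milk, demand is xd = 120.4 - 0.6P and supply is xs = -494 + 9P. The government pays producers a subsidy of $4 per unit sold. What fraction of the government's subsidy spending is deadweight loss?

Pre-subsidy: 120.4 - 0.6P = -494 + 9P gives P* = 64, x* = 82.
With the subsidy, sellers receive Ps = Pb + 4 for each unit, where Pb is the price buyers pay.
Supply in terms of Pb becomes xs = -494 + 9(Pb + 4) = -458 + 9Pb. Setting this equal to demand: 120.4 - 0.6Pb = -458 + 9Pb, so Pb = 60.25.
Sellers receive Ps = 60.25 + 4 = 64.25; x' = 120.4 − 0.6·60.25 = 84.25.
ΔCS = ½(82 + 84.25)(64 − 60.25) = 311.71875; ΔPS = ½(82 + 84.25)(64.25 − 64) = 20.78125.
Government spending = 4 × 84.25 = 337.
DWL = ½ × 4 × (84.25 − 82) = 4.5; fraction = 4.5 / 337 = 9/674.

DWL / government spending = 9/674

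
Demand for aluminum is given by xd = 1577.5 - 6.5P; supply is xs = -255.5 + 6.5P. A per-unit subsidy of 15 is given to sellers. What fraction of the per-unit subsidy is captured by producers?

Pre-subsidy: 1577.5 - 6.5P = -255.5 + 6.5P gives P* = 141, x* = 661.
With the subsidy, sellers receive Ps = Pb + 15 for each unit, where Pb is the price buyers pay.
Supply in terms of Pb becomes xs = -255.5 + 6.5(Pb + 15) = -158 + 6.5Pb. Setting this equal to demand: 1577.5 - 6.5Pb = -158 + 6.5Pb, so Pb = 133.5.
Sellers receive Ps = 133.5 + 15 = 148.5; x' = 1577.5 − 6.5·133.5 = 709.75.
Buyers' price falls by P* − Pb = 141 − 133.5 = 7.5; sellers' price rises by Ps − P* = 148.5 − 141 = 7.5.
So producers capture 7.5/15 = 0.5 of each unit of subsidy.

Producer share = 0.5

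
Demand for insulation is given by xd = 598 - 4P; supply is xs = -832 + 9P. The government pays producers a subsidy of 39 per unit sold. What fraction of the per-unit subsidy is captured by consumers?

Consumer share = 9/13

Pre-subsidy: 598 - 4P = -832 + 9P gives P* = 110, x* = 158.
With the subsidy, sellers receive Ps = Pb + 39 for each unit, where Pb is the price buyers pay.
Supply in terms of Pb becomes xs = -832 + 9(Pb + 39) = -481 + 9Pb. Setting this equal to demand: 598 - 4Pb = -481 + 9Pb, so Pb = 83.
Sellers receive Ps = 83 + 39 = 122; x' = 598 − 4·83 = 266.
Buyers' price falls by P* − Pb = 110 − 83 = 27; sellers' price rises by Ps − P* = 122 − 110 = 12.
So consumers capture 27/39 = 9/13 of each unit of subsidy.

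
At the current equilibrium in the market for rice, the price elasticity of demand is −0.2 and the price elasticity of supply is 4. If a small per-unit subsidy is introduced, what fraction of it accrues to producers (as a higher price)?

Producer share = 1/21

For a small subsidy around the equilibrium, the benefit split depends on the relative slopes, which at a point are proportional to the elasticities.
Buyer share = εs/(εs + |εd|) = 4/(4 + 0.2) = 20/21; seller share = |εd|/(εs + |εd|) = 1/21.
So producers capture 1/21 of the subsidy.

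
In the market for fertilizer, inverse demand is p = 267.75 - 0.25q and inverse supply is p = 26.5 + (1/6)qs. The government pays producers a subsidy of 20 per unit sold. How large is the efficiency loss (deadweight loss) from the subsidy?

Deadweight loss = 480

Pre-subsidy: 267.75 - 0.25q = 26.5 + (1/6)q gives q* = 579 and p* = 123.
With the subsidy, sellers receive ps = pb + 20 for each unit, where pb is the price buyers pay.
On the curves, pb = 267.75 - 0.25q and ps = 26.5 + (1/6)q; the wedge ps − pb = 20 gives 26.5 + (1/6)q − (267.75 - 0.25q) = 20, so q' = 627.
Then pb = 267.75 − 0.25·627 = 111 and ps = 26.5 + (1/6)·627 = 131.
The subsidy expands output by 627 − 579 = 48 past the efficient level; on those units the gap between marginal cost and willingness to pay runs from 0 up to 20.
DWL = ½ × 20 × 48 = 480.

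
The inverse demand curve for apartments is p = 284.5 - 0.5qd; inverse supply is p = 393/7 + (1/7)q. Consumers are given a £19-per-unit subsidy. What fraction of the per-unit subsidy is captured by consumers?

Consumer share = 7/9

Pre-subsidy: 284.5 - 0.5q = 393/7 + (1/7)q gives q* = 3197/9 and p* = 962/9.
With the rebate, buyers effectively pay pb = ps − 19, where ps is the price sellers receive.
On the curves, pb = 284.5 - 0.5q and ps = 393/7 + (1/7)q; the wedge ps − pb = 19 gives 393/7 + (1/7)q − (284.5 - 0.5q) = 19, so q' = 3463/9.
Then pb = 284.5 − 0.5·(3463/9) = 829/9 and ps = 393/7 + (1/7)·(3463/9) = 1000/9.
Buyers' price falls by p* − pb = 962/9 − 829/9 = 133/9; sellers' price rises by ps − p* = 1000/9 − 962/9 = 38/9.
So consumers capture (133/9)/19 = 7/9 of each unit of subsidy.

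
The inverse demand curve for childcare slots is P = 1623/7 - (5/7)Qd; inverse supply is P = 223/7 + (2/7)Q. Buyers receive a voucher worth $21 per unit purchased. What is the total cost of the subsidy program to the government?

Government cost = $4641

Pre-subsidy: 1623/7 - (5/7)Q = 223/7 + (2/7)Q gives Q* = 200 and P* = 89.
With the rebate, buyers effectively pay Pb = Ps − 21, where Ps is the price sellers receive.
On the curves, Pb = 1623/7 - (5/7)Q and Ps = 223/7 + (2/7)Q; the wedge Ps − Pb = 21 gives 223/7 + (2/7)Q − (1623/7 - (5/7)Q) = 21, so Q' = 221.
Then Pb = 1623/7 − (5/7)·221 = 74 and Ps = 223/7 + (2/7)·221 = 95.
Government outlay = subsidy × quantity = 21 × 221 = 4641.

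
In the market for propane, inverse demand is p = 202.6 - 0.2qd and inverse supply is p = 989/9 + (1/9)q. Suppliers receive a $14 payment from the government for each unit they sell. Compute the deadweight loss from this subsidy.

Pre-subsidy: 202.6 - 0.2q = 989/9 + (1/9)q gives q* = 298 and p* = 143.
With the subsidy, sellers receive ps = pb + 14 for each unit, where pb is the price buyers pay.
On the curves, pb = 202.6 - 0.2q and ps = 989/9 + (1/9)q; the wedge ps − pb = 14 gives 989/9 + (1/9)q − (202.6 - 0.2q) = 14, so q' = 343.
Then pb = 202.6 − 0.2·343 = 134 and ps = 989/9 + (1/9)·343 = 148.
The subsidy expands output by 343 − 298 = 45 past the efficient level; on those units the gap between marginal cost and willingness to pay runs from 0 up to 14.
DWL = ½ × 14 × 45 = 315.

Deadweight loss = $315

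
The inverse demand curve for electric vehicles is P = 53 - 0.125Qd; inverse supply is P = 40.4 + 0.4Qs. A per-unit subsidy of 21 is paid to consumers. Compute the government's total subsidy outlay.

Pre-subsidy: 53 - 0.125Q = 40.4 + 0.4Q gives Q* = 24 and P* = 50.
With the rebate, buyers effectively pay Pb = Ps − 21, where Ps is the price sellers receive.
On the curves, Pb = 53 - 0.125Q and Ps = 40.4 + 0.4Q; the wedge Ps − Pb = 21 gives 40.4 + 0.4Q − (53 - 0.125Q) = 21, so Q' = 64.
Then Pb = 53 − 0.125·64 = 45 and Ps = 40.4 + 0.4·64 = 66.
Government outlay = subsidy × quantity = 21 × 64 = 1344.

Government cost = 1344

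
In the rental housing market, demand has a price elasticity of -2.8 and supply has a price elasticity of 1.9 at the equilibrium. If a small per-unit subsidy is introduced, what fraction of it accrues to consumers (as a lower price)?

Consumer share = 19/47

For a small subsidy around the equilibrium, the benefit split depends on the relative slopes, which at a point are proportional to the elasticities.
Buyer share = εs/(εs + |εd|) = 1.9/(1.9 + 2.8) = 19/47; seller share = |εd|/(εs + |εd|) = 28/47.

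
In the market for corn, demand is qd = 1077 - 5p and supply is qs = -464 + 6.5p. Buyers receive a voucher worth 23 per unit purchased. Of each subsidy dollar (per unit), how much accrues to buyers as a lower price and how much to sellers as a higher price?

Buyers gain 13 per unit; sellers gain 10 per unit

Pre-subsidy: 1077 - 5p = -464 + 6.5p gives p* = 134, q* = 407.
With the rebate, buyers effectively pay pb = ps − 23, where ps is the price sellers receive.
Demand in terms of ps becomes qd = 1077 − 5(ps − 23) = 1192 - 5ps. Setting this equal to supply: 1192 - 5ps = -464 + 6.5ps, so ps = 144.
Buyers pay pb = 144 − 23 = 121; q' = -464 + 6.5·144 = 472.
Buyers' price falls by p* − pb = 134 − 121 = 13; sellers' price rises by ps − p* = 144 − 134 = 10.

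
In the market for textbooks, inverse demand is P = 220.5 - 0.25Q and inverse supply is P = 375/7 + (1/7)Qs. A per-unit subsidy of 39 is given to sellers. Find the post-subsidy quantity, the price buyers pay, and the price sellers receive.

Pre-subsidy: 220.5 - 0.25Q = 375/7 + (1/7)Q gives Q* = 4674/11 and P* = 1257/11.
With the subsidy, sellers receive Ps = Pb + 39 for each unit, where Pb is the price buyers pay.
On the curves, Pb = 220.5 - 0.25Q and Ps = 375/7 + (1/7)Q; the wedge Ps − Pb = 39 gives 375/7 + (1/7)Q − (220.5 - 0.25Q) = 39, so Q' = 5766/11.
Then Pb = 220.5 − 0.25·(5766/11) = 984/11 and Ps = 375/7 + (1/7)·(5766/11) = 1413/11.

Q' = 5766/11; buyers pay 984/11; sellers receive 1413/11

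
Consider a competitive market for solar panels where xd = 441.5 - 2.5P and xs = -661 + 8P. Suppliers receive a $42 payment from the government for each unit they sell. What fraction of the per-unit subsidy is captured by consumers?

Pre-subsidy: 441.5 - 2.5P = -661 + 8P gives P* = 105, x* = 179.
With the subsidy, sellers receive Ps = Pb + 42 for each unit, where Pb is the price buyers pay.
Supply in terms of Pb becomes xs = -661 + 8(Pb + 42) = -325 + 8Pb. Setting this equal to demand: 441.5 - 2.5Pb = -325 + 8Pb, so Pb = 73.
Sellers receive Ps = 73 + 42 = 115; x' = 441.5 − 2.5·73 = 259.
Buyers' price falls by P* − Pb = 105 − 73 = 32; sellers' price rises by Ps − P* = 115 − 105 = 10.
So consumers capture 32/42 = 16/21 of each unit of subsidy.

Consumer share = 16/21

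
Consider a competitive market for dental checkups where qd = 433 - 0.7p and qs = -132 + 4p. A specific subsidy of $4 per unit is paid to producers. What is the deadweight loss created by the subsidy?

Pre-subsidy: 433 - 0.7p = -132 + 4p gives p* = 5650/47, q* = 16396/47.
With the subsidy, sellers receive ps = pb + 4 for each unit, where pb is the price buyers pay.
Supply in terms of pb becomes qs = -132 + 4(pb + 4) = -116 + 4pb. Setting this equal to demand: 433 - 0.7pb = -116 + 4pb, so pb = 5490/47.
Sellers receive ps = 5490/47 + 4 = 5678/47; q' = 433 − 0.7·(5490/47) = 16508/47.
The subsidy expands output by 16508/47 − 16396/47 = 112/47 past the efficient level; on those units the gap between marginal cost and willingness to pay runs from 0 up to 4.
DWL = ½ × 4 × 112/47 = 224/47.

Deadweight loss = 224/47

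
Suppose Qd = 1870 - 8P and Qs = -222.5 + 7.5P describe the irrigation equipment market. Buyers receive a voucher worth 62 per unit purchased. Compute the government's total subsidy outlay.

Pre-subsidy: 1870 - 8P = -222.5 + 7.5P gives P* = 135, Q* = 790.
With the rebate, buyers effectively pay Pb = Ps − 62, where Ps is the price sellers receive.
Demand in terms of Ps becomes Qd = 1870 − 8(Ps − 62) = 2366 - 8Ps. Setting this equal to supply: 2366 - 8Ps = -222.5 + 7.5Ps, so Ps = 167.
Buyers pay Pb = 167 − 62 = 105; Q' = -222.5 + 7.5·167 = 1030.
Government outlay = subsidy × quantity = 62 × 1030 = 63860.

Government cost = 63860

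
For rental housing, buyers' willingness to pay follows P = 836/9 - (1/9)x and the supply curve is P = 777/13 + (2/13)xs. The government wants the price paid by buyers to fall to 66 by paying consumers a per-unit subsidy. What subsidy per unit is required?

At a buyer price of 66, quantity demanded is 836 − 9·66 = 242.
Sellers supply 242 only when they receive Ps = 777/13 + (2/13)·242 = 97.
s = Ps − Pb = 97 − 66 = 31.

Required subsidy s = 31 per unit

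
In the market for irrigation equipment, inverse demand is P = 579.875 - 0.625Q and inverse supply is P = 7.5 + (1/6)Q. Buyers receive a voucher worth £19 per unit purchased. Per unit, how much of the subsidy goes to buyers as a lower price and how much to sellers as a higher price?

Pre-subsidy: 579.875 - 0.625Q = 7.5 + (1/6)Q gives Q* = 723 and P* = 128.
With the rebate, buyers effectively pay Pb = Ps − 19, where Ps is the price sellers receive.
On the curves, Pb = 579.875 - 0.625Q and Ps = 7.5 + (1/6)Q; the wedge Ps − Pb = 19 gives 7.5 + (1/6)Q − (579.875 - 0.625Q) = 19, so Q' = 747.
Then Pb = 579.875 − 0.625·747 = 113 and Ps = 7.5 + (1/6)·747 = 132.
Buyers' price falls by P* − Pb = 128 − 113 = 15; sellers' price rises by Ps − P* = 132 − 128 = 4.

Buyers gain £15 per unit; sellers gain £4 per unit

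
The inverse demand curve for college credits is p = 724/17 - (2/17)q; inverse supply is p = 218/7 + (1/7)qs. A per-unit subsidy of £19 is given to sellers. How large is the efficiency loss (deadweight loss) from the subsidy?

Pre-subsidy: 724/17 - (2/17)q = 218/7 + (1/7)q gives q* = 1362/31 and p* = 1160/31.
With the subsidy, sellers receive ps = pb + 19 for each unit, where pb is the price buyers pay.
On the curves, pb = 724/17 - (2/17)q and ps = 218/7 + (1/7)q; the wedge ps − pb = 19 gives 218/7 + (1/7)q − (724/17 - (2/17)q) = 19, so q' = 3623/31.
Then pb = 724/17 − (2/17)·(3623/31) = 894/31 and ps = 218/7 + (1/7)·(3623/31) = 1483/31.
The subsidy expands output by 3623/31 − 1362/31 = 2261/31 past the efficient level; on those units the gap between marginal cost and willingness to pay runs from 0 up to 19.
DWL = ½ × 19 × 2261/31 = 42959/62.

Deadweight loss = 42959/62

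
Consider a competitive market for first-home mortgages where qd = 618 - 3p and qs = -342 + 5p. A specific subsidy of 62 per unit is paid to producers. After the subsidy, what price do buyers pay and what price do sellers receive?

Buyers pay 81.25; sellers receive 143.25

Pre-subsidy: 618 - 3p = -342 + 5p gives p* = 120, q* = 258.
With the subsidy, sellers receive ps = pb + 62 for each unit, where pb is the price buyers pay.
Supply in terms of pb becomes qs = -342 + 5(pb + 62) = -32 + 5pb. Setting this equal to demand: 618 - 3pb = -32 + 5pb, so pb = 81.25.
Sellers receive ps = 81.25 + 62 = 143.25; q' = 618 − 3·81.25 = 374.25.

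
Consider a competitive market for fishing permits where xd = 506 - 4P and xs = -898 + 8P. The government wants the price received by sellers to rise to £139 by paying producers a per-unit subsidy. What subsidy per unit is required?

Required subsidy s = £66 per unit

At a seller price of 139, quantity supplied is -898 + 8·139 = 214.
Buyers absorb 214 only when they pay Pb with 506 − 4·Pb = 214, i.e. Pb = 73.
s = Ps − Pb = 139 − 73 = 66.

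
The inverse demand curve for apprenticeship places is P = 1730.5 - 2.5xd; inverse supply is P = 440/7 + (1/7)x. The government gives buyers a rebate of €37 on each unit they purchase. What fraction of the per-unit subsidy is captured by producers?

Producer share = 2/37

Pre-subsidy: 1730.5 - 2.5x = 440/7 + (1/7)x gives x* = 631 and P* = 153.
With the rebate, buyers effectively pay Pb = Ps − 37, where Ps is the price sellers receive.
On the curves, Pb = 1730.5 - 2.5x and Ps = 440/7 + (1/7)x; the wedge Ps − Pb = 37 gives 440/7 + (1/7)x − (1730.5 - 2.5x) = 37, so x' = 645.
Then Pb = 1730.5 − 2.5·645 = 118 and Ps = 440/7 + (1/7)·645 = 155.
Buyers' price falls by P* − Pb = 153 − 118 = 35; sellers' price rises by Ps − P* = 155 − 153 = 2.
So producers capture 2/37 = 2/37 of each unit of subsidy.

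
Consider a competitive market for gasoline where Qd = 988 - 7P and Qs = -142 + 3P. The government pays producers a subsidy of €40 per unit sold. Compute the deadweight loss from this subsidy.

Pre-subsidy: 988 - 7P = -142 + 3P gives P* = 113, Q* = 197.
With the subsidy, sellers receive Ps = Pb + 40 for each unit, where Pb is the price buyers pay.
Supply in terms of Pb becomes Qs = -142 + 3(Pb + 40) = -22 + 3Pb. Setting this equal to demand: 988 - 7Pb = -22 + 3Pb, so Pb = 101.
Sellers receive Ps = 101 + 40 = 141; Q' = 988 − 7·101 = 281.
The subsidy expands output by 281 − 197 = 84 past the efficient level; on those units the gap between marginal cost and willingness to pay runs from 0 up to 40.
DWL = ½ × 40 × 84 = 1680.

Deadweight loss = €1680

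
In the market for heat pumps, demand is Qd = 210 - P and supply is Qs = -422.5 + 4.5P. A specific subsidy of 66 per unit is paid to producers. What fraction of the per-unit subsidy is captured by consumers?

Consumer share = 9/11

Pre-subsidy: 210 - P = -422.5 + 4.5P gives P* = 115, Q* = 95.
With the subsidy, sellers receive Ps = Pb + 66 for each unit, where Pb is the price buyers pay.
Supply in terms of Pb becomes Qs = -422.5 + 4.5(Pb + 66) = -125.5 + 4.5Pb. Setting this equal to demand: 210 - Pb = -125.5 + 4.5Pb, so Pb = 61.
Sellers receive Ps = 61 + 66 = 127; Q' = 210 − 1·61 = 149.
Buyers' price falls by P* − Pb = 115 − 61 = 54; sellers' price rises by Ps − P* = 127 − 115 = 12.
So consumers capture 54/66 = 9/11 of each unit of subsidy.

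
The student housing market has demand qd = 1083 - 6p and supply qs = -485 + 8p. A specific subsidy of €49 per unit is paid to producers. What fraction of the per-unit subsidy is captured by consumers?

Consumer share = 4/7

Pre-subsidy: 1083 - 6p = -485 + 8p gives p* = 112, q* = 411.
With the subsidy, sellers receive ps = pb + 49 for each unit, where pb is the price buyers pay.
Supply in terms of pb becomes qs = -485 + 8(pb + 49) = -93 + 8pb. Setting this equal to demand: 1083 - 6pb = -93 + 8pb, so pb = 84.
Sellers receive ps = 84 + 49 = 133; q' = 1083 − 6·84 = 579.
Buyers' price falls by p* − pb = 112 − 84 = 28; sellers' price rises by ps − p* = 133 − 112 = 21.
So consumers capture 28/49 = 4/7 of each unit of subsidy.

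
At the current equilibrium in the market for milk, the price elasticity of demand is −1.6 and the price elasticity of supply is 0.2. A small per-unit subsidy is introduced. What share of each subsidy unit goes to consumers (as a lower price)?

For a small subsidy around the equilibrium, the benefit split depends on the relative slopes, which at a point are proportional to the elasticities.
Buyer share = εs/(εs + |εd|) = 0.2/(0.2 + 1.6) = 1/9; seller share = |εd|/(εs + |εd|) = 8/9.

Consumer share = 1/9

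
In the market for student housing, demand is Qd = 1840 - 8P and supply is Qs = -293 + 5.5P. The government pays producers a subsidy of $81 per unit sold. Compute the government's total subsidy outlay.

Pre-subsidy: 1840 - 8P = -293 + 5.5P gives P* = 158, Q* = 576.
With the subsidy, sellers receive Ps = Pb + 81 for each unit, where Pb is the price buyers pay.
Supply in terms of Pb becomes Qs = -293 + 5.5(Pb + 81) = 152.5 + 5.5Pb. Setting this equal to demand: 1840 - 8Pb = 152.5 + 5.5Pb, so Pb = 125.
Sellers receive Ps = 125 + 81 = 206; Q' = 1840 − 8·125 = 840.
Government outlay = subsidy × quantity = 81 × 840 = 68040.

Government cost = $68040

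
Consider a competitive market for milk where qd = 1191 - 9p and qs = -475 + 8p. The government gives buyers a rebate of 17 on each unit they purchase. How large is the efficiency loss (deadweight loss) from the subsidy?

Deadweight loss = 612

Pre-subsidy: 1191 - 9p = -475 + 8p gives p* = 98, q* = 309.
With the rebate, buyers effectively pay pb = ps − 17, where ps is the price sellers receive.
Demand in terms of ps becomes qd = 1191 − 9(ps − 17) = 1344 - 9ps. Setting this equal to supply: 1344 - 9ps = -475 + 8ps, so ps = 107.
Buyers pay pb = 107 − 17 = 90; q' = -475 + 8·107 = 381.
The subsidy expands output by 381 − 309 = 72 past the efficient level; on those units the gap between marginal cost and willingness to pay runs from 0 up to 17.
DWL = ½ × 17 × 72 = 612.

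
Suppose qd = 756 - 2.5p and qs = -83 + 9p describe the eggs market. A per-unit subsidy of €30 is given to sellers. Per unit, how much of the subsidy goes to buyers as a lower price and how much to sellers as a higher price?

Buyers gain 540/23 per unit; sellers gain 150/23 per unit

Pre-subsidy: 756 - 2.5p = -83 + 9p gives p* = 1678/23, q* = 13193/23.
With the subsidy, sellers receive ps = pb + 30 for each unit, where pb is the price buyers pay.
Supply in terms of pb becomes qs = -83 + 9(pb + 30) = 187 + 9pb. Setting this equal to demand: 756 - 2.5pb = 187 + 9pb, so pb = 1138/23.
Sellers receive ps = 1138/23 + 30 = 1828/23; q' = 756 − 2.5·(1138/23) = 14543/23.
Buyers' price falls by p* − pb = 1678/23 − 1138/23 = 540/23; sellers' price rises by ps − p* = 1828/23 − 1678/23 = 150/23.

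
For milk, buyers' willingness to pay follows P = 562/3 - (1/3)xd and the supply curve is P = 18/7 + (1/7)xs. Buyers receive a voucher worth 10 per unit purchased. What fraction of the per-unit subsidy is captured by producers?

Pre-subsidy: 562/3 - (1/3)x = 18/7 + (1/7)x gives x* = 388 and P* = 58.
With the rebate, buyers effectively pay Pb = Ps − 10, where Ps is the price sellers receive.
On the curves, Pb = 562/3 - (1/3)x and Ps = 18/7 + (1/7)x; the wedge Ps − Pb = 10 gives 18/7 + (1/7)x − (562/3 - (1/3)x) = 10, so x' = 409.
Then Pb = 562/3 − (1/3)·409 = 51 and Ps = 18/7 + (1/7)·409 = 61.
Buyers' price falls by P* − Pb = 58 − 51 = 7; sellers' price rises by Ps − P* = 61 − 58 = 3.
So producers capture 3/10 = 0.3 of each unit of subsidy.

Producer share = 0.3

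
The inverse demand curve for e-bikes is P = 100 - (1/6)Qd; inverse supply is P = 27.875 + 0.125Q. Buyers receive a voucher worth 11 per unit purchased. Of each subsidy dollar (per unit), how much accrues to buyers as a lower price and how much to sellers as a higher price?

Buyers gain 44/7 per unit; sellers gain 33/7 per unit

Pre-subsidy: 100 - (1/6)Q = 27.875 + 0.125Q gives Q* = 1731/7 and P* = 823/14.
With the rebate, buyers effectively pay Pb = Ps − 11, where Ps is the price sellers receive.
On the curves, Pb = 100 - (1/6)Q and Ps = 27.875 + 0.125Q; the wedge Ps − Pb = 11 gives 27.875 + 0.125Q − (100 - (1/6)Q) = 11, so Q' = 285.
Then Pb = 100 − (1/6)·285 = 52.5 and Ps = 27.875 + 0.125·285 = 63.5.
Buyers' price falls by P* − Pb = 823/14 − 52.5 = 44/7; sellers' price rises by Ps − P* = 63.5 − 823/14 = 33/7.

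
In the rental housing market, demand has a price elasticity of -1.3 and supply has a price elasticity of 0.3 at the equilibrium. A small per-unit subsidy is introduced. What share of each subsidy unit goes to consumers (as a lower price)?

Consumer share = 0.1875

For a small subsidy around the equilibrium, the benefit split depends on the relative slopes, which at a point are proportional to the elasticities.
Buyer share = εs/(εs + |εd|) = 0.3/(0.3 + 1.3) = 0.1875; seller share = |εd|/(εs + |εd|) = 0.8125.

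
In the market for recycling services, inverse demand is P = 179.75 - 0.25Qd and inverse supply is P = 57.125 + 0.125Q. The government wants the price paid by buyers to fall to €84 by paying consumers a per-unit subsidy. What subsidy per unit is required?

At a buyer price of 84, quantity demanded is 719 − 4·84 = 383.
Sellers supply 383 only when they receive Ps = 57.125 + 0.125·383 = 105.
s = Ps − Pb = 105 − 84 = 21.

Required subsidy s = €21 per unit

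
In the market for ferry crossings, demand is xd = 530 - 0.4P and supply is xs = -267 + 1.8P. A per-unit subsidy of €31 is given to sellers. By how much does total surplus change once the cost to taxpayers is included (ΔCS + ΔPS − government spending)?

Pre-subsidy: 530 - 0.4P = -267 + 1.8P gives P* = 3985/11, x* = 4236/11.
With the subsidy, sellers receive Ps = Pb + 31 for each unit, where Pb is the price buyers pay.
Supply in terms of Pb becomes xs = -267 + 1.8(Pb + 31) = -211.2 + 1.8Pb. Setting this equal to demand: 530 - 0.4Pb = -211.2 + 1.8Pb, so Pb = 3706/11.
Sellers receive Ps = 3706/11 + 31 = 4047/11; x' = 530 − 0.4·(3706/11) = 21738/55.
ΔCS = ½(4236/11 + 21738/55)(3985/11 − 3706/11) = 5987061/605; ΔPS = ½(4236/11 + 21738/55)(4047/11 − 3985/11) = 1330458/605.
Government spending = 31 × 21738/55 = 673878/55.
Net change = 5987061/605 + 1330458/605 − 673878/55 = -8649/55. The loss equals the DWL triangle ½·31·558/55.

Net change in total surplus = -8649/55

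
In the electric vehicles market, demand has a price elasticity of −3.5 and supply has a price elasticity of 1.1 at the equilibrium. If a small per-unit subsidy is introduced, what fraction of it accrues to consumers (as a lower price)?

For a small subsidy around the equilibrium, the benefit split depends on the relative slopes, which at a point are proportional to the elasticities.
Buyer share = εs/(εs + |εd|) = 1.1/(1.1 + 3.5) = 11/46; seller share = |εd|/(εs + |εd|) = 35/46.

Consumer share = 11/46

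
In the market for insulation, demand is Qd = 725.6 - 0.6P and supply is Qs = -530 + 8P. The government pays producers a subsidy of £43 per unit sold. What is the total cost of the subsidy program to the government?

Government cost = £28466

Pre-subsidy: 725.6 - 0.6P = -530 + 8P gives P* = 146, Q* = 638.
With the subsidy, sellers receive Ps = Pb + 43 for each unit, where Pb is the price buyers pay.
Supply in terms of Pb becomes Qs = -530 + 8(Pb + 43) = -186 + 8Pb. Setting this equal to demand: 725.6 - 0.6Pb = -186 + 8Pb, so Pb = 106.
Sellers receive Ps = 106 + 43 = 149; Q' = 725.6 − 0.6·106 = 662.
Government outlay = subsidy × quantity = 43 × 662 = 28466.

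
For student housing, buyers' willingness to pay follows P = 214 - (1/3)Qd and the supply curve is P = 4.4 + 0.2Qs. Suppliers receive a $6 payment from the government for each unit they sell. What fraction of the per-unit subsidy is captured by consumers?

Pre-subsidy: 214 - (1/3)Q = 4.4 + 0.2Q gives Q* = 393 and P* = 83.
With the subsidy, sellers receive Ps = Pb + 6 for each unit, where Pb is the price buyers pay.
On the curves, Pb = 214 - (1/3)Q and Ps = 4.4 + 0.2Q; the wedge Ps − Pb = 6 gives 4.4 + 0.2Q − (214 - (1/3)Q) = 6, so Q' = 404.25.
Then Pb = 214 − (1/3)·404.25 = 79.25 and Ps = 4.4 + 0.2·404.25 = 85.25.
Buyers' price falls by P* − Pb = 83 − 79.25 = 3.75; sellers' price rises by Ps − P* = 85.25 − 83 = 2.25.
So consumers capture 3.75/6 = 0.625 of each unit of subsidy.

Consumer share = 0.625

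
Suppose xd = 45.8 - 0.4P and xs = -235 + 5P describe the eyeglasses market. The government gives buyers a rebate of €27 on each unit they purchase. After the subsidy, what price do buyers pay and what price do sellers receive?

Pre-subsidy: 45.8 - 0.4P = -235 + 5P gives P* = 52, x* = 25.
With the rebate, buyers effectively pay Pb = Ps − 27, where Ps is the price sellers receive.
Demand in terms of Ps becomes xd = 45.8 − 0.4(Ps − 27) = 56.6 - 0.4Ps. Setting this equal to supply: 56.6 - 0.4Ps = -235 + 5Ps, so Ps = 54.
Buyers pay Pb = 54 − 27 = 27; x' = -235 + 5·54 = 35.

Buyers pay €27; sellers receive €54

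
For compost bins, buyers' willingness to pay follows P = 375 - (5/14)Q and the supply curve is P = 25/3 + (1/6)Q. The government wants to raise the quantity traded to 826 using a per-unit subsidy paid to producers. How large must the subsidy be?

At Q = 826, from the demand curve buyers pay Pb = 375 − (5/14)·826 = 80; from the supply curve sellers need Ps = 25/3 + (1/6)·826 = 146.
The subsidy must fill the gap: s = Ps − Pb = 146 − 80 = 66.

Required subsidy s = 66 per unit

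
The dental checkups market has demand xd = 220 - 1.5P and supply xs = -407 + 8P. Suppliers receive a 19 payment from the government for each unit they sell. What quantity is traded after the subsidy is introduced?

Pre-subsidy: 220 - 1.5P = -407 + 8P gives P* = 66, x* = 121.
With the subsidy, sellers receive Ps = Pb + 19 for each unit, where Pb is the price buyers pay.
Supply in terms of Pb becomes xs = -407 + 8(Pb + 19) = -255 + 8Pb. Setting this equal to demand: 220 - 1.5Pb = -255 + 8Pb, so Pb = 50.
Sellers receive Ps = 50 + 19 = 69; x' = 220 − 1.5·50 = 145.

x' = 145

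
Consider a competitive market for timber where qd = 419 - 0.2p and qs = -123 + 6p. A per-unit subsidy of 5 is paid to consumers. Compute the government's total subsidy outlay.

Pre-subsidy: 419 - 0.2p = -123 + 6p gives p* = 2710/31, q* = 12447/31.
With the rebate, buyers effectively pay pb = ps − 5, where ps is the price sellers receive.
Demand in terms of ps becomes qd = 419 − 0.2(ps − 5) = 420 - 0.2ps. Setting this equal to supply: 420 - 0.2ps = -123 + 6ps, so ps = 2715/31.
Buyers pay pb = 2715/31 − 5 = 2560/31; q' = -123 + 6·(2715/31) = 12477/31.
Government outlay = subsidy × quantity = 5 × 12477/31 = 62385/31.

Government cost = 62385/31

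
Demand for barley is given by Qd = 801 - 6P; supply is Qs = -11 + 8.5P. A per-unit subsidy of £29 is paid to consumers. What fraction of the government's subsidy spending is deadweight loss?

DWL / government spending = 17/189

Pre-subsidy: 801 - 6P = -11 + 8.5P gives P* = 56, Q* = 465.
With the rebate, buyers effectively pay Pb = Ps − 29, where Ps is the price sellers receive.
Demand in terms of Ps becomes Qd = 801 − 6(Ps − 29) = 975 - 6Ps. Setting this equal to supply: 975 - 6Ps = -11 + 8.5Ps, so Ps = 68.
Buyers pay Pb = 68 − 29 = 39; Q' = -11 + 8.5·68 = 567.
ΔCS = ½(465 + 567)(56 − 39) = 8772; ΔPS = ½(465 + 567)(68 − 56) = 6192.
Government spending = 29 × 567 = 16443.
DWL = ½ × 29 × (567 − 465) = 1479; fraction = 1479 / 16443 = 17/189.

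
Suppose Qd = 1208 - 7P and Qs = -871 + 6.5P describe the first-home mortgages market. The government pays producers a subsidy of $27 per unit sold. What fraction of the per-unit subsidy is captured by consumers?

Consumer share = 13/27

Pre-subsidy: 1208 - 7P = -871 + 6.5P gives P* = 154, Q* = 130.
With the subsidy, sellers receive Ps = Pb + 27 for each unit, where Pb is the price buyers pay.
Supply in terms of Pb becomes Qs = -871 + 6.5(Pb + 27) = -695.5 + 6.5Pb. Setting this equal to demand: 1208 - 7Pb = -695.5 + 6.5Pb, so Pb = 141.
Sellers receive Ps = 141 + 27 = 168; Q' = 1208 − 7·141 = 221.
Buyers' price falls by P* − Pb = 154 − 141 = 13; sellers' price rises by Ps − P* = 168 − 154 = 14.
So consumers capture 13/27 = 13/27 of each unit of subsidy.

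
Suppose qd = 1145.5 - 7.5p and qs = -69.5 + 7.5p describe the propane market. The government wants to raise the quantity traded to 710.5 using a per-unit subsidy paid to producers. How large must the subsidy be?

At q = 710.5, invert demand for the buyer price: pb = (1145.5 − 710.5)/7.5 = 58; invert supply for the seller price: ps = (710.5 − (-69.5))/7.5 = 104.
The subsidy must fill the gap: s = ps − pb = 104 − 58 = 46.

Required subsidy s = 46 per unit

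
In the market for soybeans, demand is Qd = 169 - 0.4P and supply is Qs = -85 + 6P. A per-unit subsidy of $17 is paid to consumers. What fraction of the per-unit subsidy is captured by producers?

Producer share = 0.0625

Pre-subsidy: 169 - 0.4P = -85 + 6P gives P* = 39.6875, Q* = 153.125.
With the rebate, buyers effectively pay Pb = Ps − 17, where Ps is the price sellers receive.
Demand in terms of Ps becomes Qd = 169 − 0.4(Ps − 17) = 175.8 - 0.4Ps. Setting this equal to supply: 175.8 - 0.4Ps = -85 + 6Ps, so Ps = 40.75.
Buyers pay Pb = 40.75 − 17 = 23.75; Q' = -85 + 6·40.75 = 159.5.
Buyers' price falls by P* − Pb = 39.6875 − 23.75 = 15.9375; sellers' price rises by Ps − P* = 40.75 − 39.6875 = 1.0625.
So producers capture 1.0625/17 = 0.0625 of each unit of subsidy.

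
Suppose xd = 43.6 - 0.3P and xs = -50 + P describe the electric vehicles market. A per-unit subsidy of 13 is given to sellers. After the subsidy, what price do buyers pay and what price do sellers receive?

Pre-subsidy: 43.6 - 0.3P = -50 + P gives P* = 72, x* = 22.
With the subsidy, sellers receive Ps = Pb + 13 for each unit, where Pb is the price buyers pay.
Supply in terms of Pb becomes xs = -50 + 1(Pb + 13) = -37 + Pb. Setting this equal to demand: 43.6 - 0.3Pb = -37 + Pb, so Pb = 62.
Sellers receive Ps = 62 + 13 = 75; x' = 43.6 − 0.3·62 = 25.

Buyers pay 62; sellers receive 75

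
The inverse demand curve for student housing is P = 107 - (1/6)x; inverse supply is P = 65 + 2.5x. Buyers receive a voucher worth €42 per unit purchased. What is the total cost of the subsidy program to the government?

Government cost = €1323

Pre-subsidy: 107 - (1/6)x = 65 + 2.5x gives x* = 15.75 and P* = 104.375.
With the rebate, buyers effectively pay Pb = Ps − 42, where Ps is the price sellers receive.
On the curves, Pb = 107 - (1/6)x and Ps = 65 + 2.5x; the wedge Ps − Pb = 42 gives 65 + 2.5x − (107 - (1/6)x) = 42, so x' = 31.5.
Then Pb = 107 − (1/6)·31.5 = 101.75 and Ps = 65 + 2.5·31.5 = 143.75.
Government outlay = subsidy × quantity = 42 × 31.5 = 1323.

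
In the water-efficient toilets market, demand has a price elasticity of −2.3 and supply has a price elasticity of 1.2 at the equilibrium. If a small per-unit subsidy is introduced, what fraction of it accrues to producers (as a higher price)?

For a small subsidy around the equilibrium, the benefit split depends on the relative slopes, which at a point are proportional to the elasticities.
Buyer share = εs/(εs + |εd|) = 1.2/(1.2 + 2.3) = 12/35; seller share = |εd|/(εs + |εd|) = 23/35.
So producers capture 23/35 of the subsidy.

Producer share = 23/35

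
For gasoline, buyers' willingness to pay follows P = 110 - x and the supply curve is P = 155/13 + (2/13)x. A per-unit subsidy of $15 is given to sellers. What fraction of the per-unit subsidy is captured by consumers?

Consumer share = 13/15

Pre-subsidy: 110 - x = 155/13 + (2/13)x gives x* = 85 and P* = 25.
With the subsidy, sellers receive Ps = Pb + 15 for each unit, where Pb is the price buyers pay.
On the curves, Pb = 110 - x and Ps = 155/13 + (2/13)x; the wedge Ps − Pb = 15 gives 155/13 + (2/13)x − (110 - x) = 15, so x' = 98.
Then Pb = 110 − 1·98 = 12 and Ps = 155/13 + (2/13)·98 = 27.
Buyers' price falls by P* − Pb = 25 − 12 = 13; sellers' price rises by Ps − P* = 27 − 25 = 2.
So consumers capture 13/15 = 13/15 of each unit of subsidy.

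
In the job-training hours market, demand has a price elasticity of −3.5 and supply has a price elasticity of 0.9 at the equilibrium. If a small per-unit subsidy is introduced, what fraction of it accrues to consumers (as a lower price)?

For a small subsidy around the equilibrium, the benefit split depends on the relative slopes, which at a point are proportional to the elasticities.
Buyer share = εs/(εs + |εd|) = 0.9/(0.9 + 3.5) = 9/44; seller share = |εd|/(εs + |εd|) = 35/44.

Consumer share = 9/44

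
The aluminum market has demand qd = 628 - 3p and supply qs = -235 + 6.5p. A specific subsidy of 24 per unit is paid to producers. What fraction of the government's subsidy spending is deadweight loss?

Pre-subsidy: 628 - 3p = -235 + 6.5p gives p* = 1726/19, q* = 6754/19.
With the subsidy, sellers receive ps = pb + 24 for each unit, where pb is the price buyers pay.
Supply in terms of pb becomes qs = -235 + 6.5(pb + 24) = -79 + 6.5pb. Setting this equal to demand: 628 - 3pb = -79 + 6.5pb, so pb = 1414/19.
Sellers receive ps = 1414/19 + 24 = 1870/19; q' = 628 − 3·(1414/19) = 7690/19.
ΔCS = ½(6754/19 + 7690/19)(1726/19 − 1414/19) = 2253264/361; ΔPS = ½(6754/19 + 7690/19)(1870/19 − 1726/19) = 1039968/361.
Government spending = 24 × 7690/19 = 184560/19.
DWL = ½ × 24 × (7690/19 − 6754/19) = 11232/19; fraction = (11232/19) / (184560/19) = 234/3845.

DWL / government spending = 234/3845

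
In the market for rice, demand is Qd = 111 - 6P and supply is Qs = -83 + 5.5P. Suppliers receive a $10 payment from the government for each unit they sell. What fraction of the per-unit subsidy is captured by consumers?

Consumer share = 11/23

Pre-subsidy: 111 - 6P = -83 + 5.5P gives P* = 388/23, Q* = 225/23.
With the subsidy, sellers receive Ps = Pb + 10 for each unit, where Pb is the price buyers pay.
Supply in terms of Pb becomes Qs = -83 + 5.5(Pb + 10) = -28 + 5.5Pb. Setting this equal to demand: 111 - 6Pb = -28 + 5.5Pb, so Pb = 278/23.
Sellers receive Ps = 278/23 + 10 = 508/23; Q' = 111 − 6·(278/23) = 885/23.
Buyers' price falls by P* − Pb = 388/23 − 278/23 = 110/23; sellers' price rises by Ps − P* = 508/23 − 388/23 = 120/23.
So consumers capture (110/23)/10 = 11/23 of each unit of subsidy.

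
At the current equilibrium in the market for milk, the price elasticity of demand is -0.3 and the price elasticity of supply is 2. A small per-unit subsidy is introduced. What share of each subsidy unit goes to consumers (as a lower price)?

Consumer share = 20/23

For a small subsidy around the equilibrium, the benefit split depends on the relative slopes, which at a point are proportional to the elasticities.
Buyer share = εs/(εs + |εd|) = 2/(2 + 0.3) = 20/23; seller share = |εd|/(εs + |εd|) = 3/23.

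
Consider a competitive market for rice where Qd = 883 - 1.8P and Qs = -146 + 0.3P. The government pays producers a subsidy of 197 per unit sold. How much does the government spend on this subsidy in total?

Pre-subsidy: 883 - 1.8P = -146 + 0.3P gives P* = 490, Q* = 1.
With the subsidy, sellers receive Ps = Pb + 197 for each unit, where Pb is the price buyers pay.
Supply in terms of Pb becomes Qs = -146 + 0.3(Pb + 197) = -86.9 + 0.3Pb. Setting this equal to demand: 883 - 1.8Pb = -86.9 + 0.3Pb, so Pb = 3233/7.
Sellers receive Ps = 3233/7 + 197 = 4612/7; Q' = 883 − 1.8·(3233/7) = 1808/35.
Government outlay = subsidy × quantity = 197 × 1808/35 = 356176/35.

Government cost = 356176/35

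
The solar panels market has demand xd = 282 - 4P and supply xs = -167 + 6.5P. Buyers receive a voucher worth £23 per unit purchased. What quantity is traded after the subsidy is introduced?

Pre-subsidy: 282 - 4P = -167 + 6.5P gives P* = 898/21, x* = 2330/21.
With the rebate, buyers effectively pay Pb = Ps − 23, where Ps is the price sellers receive.
Demand in terms of Ps becomes xd = 282 − 4(Ps − 23) = 374 - 4Ps. Setting this equal to supply: 374 - 4Ps = -167 + 6.5Ps, so Ps = 1082/21.
Buyers pay Pb = 1082/21 − 23 = 599/21; x' = -167 + 6.5·(1082/21) = 3526/21.

x' = 3526/21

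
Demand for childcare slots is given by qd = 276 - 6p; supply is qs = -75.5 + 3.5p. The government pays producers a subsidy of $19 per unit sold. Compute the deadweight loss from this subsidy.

Pre-subsidy: 276 - 6p = -75.5 + 3.5p gives p* = 37, q* = 54.
With the subsidy, sellers receive ps = pb + 19 for each unit, where pb is the price buyers pay.
Supply in terms of pb becomes qs = -75.5 + 3.5(pb + 19) = -9 + 3.5pb. Setting this equal to demand: 276 - 6pb = -9 + 3.5pb, so pb = 30.
Sellers receive ps = 30 + 19 = 49; q' = 276 − 6·30 = 96.
The subsidy expands output by 96 − 54 = 42 past the efficient level; on those units the gap between marginal cost and willingness to pay runs from 0 up to 19.
DWL = ½ × 19 × 42 = 399.

Deadweight loss = $399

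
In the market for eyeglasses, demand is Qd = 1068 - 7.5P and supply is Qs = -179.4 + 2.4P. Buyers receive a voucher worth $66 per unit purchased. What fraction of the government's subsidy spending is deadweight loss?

DWL / government spending = 20/81

Pre-subsidy: 1068 - 7.5P = -179.4 + 2.4P gives P* = 126, Q* = 123.
With the rebate, buyers effectively pay Pb = Ps − 66, where Ps is the price sellers receive.
Demand in terms of Ps becomes Qd = 1068 − 7.5(Ps − 66) = 1563 - 7.5Ps. Setting this equal to supply: 1563 - 7.5Ps = -179.4 + 2.4Ps, so Ps = 176.
Buyers pay Pb = 176 − 66 = 110; Q' = -179.4 + 2.4·176 = 243.
ΔCS = ½(123 + 243)(126 − 110) = 2928; ΔPS = ½(123 + 243)(176 − 126) = 9150.
Government spending = 66 × 243 = 16038.
DWL = ½ × 66 × (243 − 123) = 3960; fraction = 3960 / 16038 = 20/81.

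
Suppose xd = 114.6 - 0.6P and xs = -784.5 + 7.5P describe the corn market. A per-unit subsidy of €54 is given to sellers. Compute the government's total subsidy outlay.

Government cost = €4212

Pre-subsidy: 114.6 - 0.6P = -784.5 + 7.5P gives P* = 111, x* = 48.
With the subsidy, sellers receive Ps = Pb + 54 for each unit, where Pb is the price buyers pay.
Supply in terms of Pb becomes xs = -784.5 + 7.5(Pb + 54) = -379.5 + 7.5Pb. Setting this equal to demand: 114.6 - 0.6Pb = -379.5 + 7.5Pb, so Pb = 61.
Sellers receive Ps = 61 + 54 = 115; x' = 114.6 − 0.6·61 = 78.
Government outlay = subsidy × quantity = 54 × 78 = 4212.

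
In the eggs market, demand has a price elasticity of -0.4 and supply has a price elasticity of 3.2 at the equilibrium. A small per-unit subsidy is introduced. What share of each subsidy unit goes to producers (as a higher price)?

Producer share = 1/9

For a small subsidy around the equilibrium, the benefit split depends on the relative slopes, which at a point are proportional to the elasticities.
Buyer share = εs/(εs + |εd|) = 3.2/(3.2 + 0.4) = 8/9; seller share = |εd|/(εs + |εd|) = 1/9.
So producers capture 1/9 of the subsidy.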